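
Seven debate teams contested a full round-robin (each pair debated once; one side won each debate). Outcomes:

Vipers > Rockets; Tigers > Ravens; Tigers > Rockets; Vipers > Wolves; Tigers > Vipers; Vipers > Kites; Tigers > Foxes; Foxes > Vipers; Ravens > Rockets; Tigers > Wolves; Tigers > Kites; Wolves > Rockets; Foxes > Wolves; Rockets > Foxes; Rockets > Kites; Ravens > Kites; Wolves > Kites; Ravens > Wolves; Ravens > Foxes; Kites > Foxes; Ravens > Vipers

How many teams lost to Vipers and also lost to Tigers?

3

Vipers beat: Kites, Rockets, Wolves.
Tigers beat: Ravens, Kites, Foxes, Rockets, Wolves, Vipers.
Both beat: Kites, Rockets, Wolves — 3.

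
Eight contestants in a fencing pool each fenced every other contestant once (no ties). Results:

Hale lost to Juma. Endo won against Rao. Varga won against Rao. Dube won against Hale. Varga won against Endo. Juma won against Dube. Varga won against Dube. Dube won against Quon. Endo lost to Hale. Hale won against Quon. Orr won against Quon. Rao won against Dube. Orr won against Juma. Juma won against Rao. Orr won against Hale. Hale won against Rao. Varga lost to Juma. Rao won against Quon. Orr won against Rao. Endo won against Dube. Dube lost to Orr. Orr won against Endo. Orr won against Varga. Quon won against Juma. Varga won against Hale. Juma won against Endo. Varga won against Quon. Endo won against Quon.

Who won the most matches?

Orr

Win totals: Hale 3, Varga 5, Juma 5, Quon 1, Endo 3, Orr 7, Dube 2, Rao 2.
Orr leads with 7 wins (next highest: 5).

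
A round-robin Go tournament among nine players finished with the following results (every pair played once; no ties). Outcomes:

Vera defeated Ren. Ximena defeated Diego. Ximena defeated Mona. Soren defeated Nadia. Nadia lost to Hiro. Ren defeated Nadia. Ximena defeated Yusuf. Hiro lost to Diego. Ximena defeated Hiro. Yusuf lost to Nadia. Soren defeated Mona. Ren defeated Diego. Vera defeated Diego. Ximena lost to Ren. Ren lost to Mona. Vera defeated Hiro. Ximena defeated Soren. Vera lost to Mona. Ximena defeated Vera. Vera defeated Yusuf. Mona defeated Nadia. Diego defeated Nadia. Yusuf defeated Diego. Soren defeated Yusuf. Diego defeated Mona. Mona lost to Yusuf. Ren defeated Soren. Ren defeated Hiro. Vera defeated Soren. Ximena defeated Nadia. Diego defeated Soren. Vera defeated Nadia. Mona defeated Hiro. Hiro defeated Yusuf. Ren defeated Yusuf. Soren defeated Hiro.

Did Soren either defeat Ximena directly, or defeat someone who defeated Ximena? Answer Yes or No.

No

Soren did not beat Ximena directly.
Soren beat Nadia, Mona, Hiro, Yusuf, but each of them lost to Ximena. No two-step path.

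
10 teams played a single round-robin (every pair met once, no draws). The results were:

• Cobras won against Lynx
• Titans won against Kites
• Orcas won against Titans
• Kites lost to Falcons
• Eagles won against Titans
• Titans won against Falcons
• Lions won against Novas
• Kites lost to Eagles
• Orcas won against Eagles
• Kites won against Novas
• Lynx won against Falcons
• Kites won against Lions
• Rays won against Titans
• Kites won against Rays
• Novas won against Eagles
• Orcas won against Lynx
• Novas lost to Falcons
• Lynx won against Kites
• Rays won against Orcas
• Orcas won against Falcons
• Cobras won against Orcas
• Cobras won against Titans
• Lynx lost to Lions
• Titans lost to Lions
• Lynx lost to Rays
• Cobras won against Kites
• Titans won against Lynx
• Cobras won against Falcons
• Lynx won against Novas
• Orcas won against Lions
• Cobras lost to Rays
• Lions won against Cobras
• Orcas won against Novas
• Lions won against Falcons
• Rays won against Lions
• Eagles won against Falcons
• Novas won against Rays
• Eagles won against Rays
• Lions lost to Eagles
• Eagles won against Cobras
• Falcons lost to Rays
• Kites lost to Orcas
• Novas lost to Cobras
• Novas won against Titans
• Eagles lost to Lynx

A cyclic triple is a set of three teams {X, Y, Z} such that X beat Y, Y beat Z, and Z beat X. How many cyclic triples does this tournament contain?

28

Win totals: Kites 3, Orcas 7, Falcons 2, Novas 3, Eagles 6, Cobras 6, Rays 6, Lynx 4, Lions 5, Titans 3.
A team with w wins dominates both others in C(w,2) triples; summing gives 3 + 21 + 1 + 3 + 15 + 15 + 15 + 6 + 10 + 3 = 92 transitive triples.
Total triples C(10,3) = 120, so cyclic triples = 120 − 92 = 28.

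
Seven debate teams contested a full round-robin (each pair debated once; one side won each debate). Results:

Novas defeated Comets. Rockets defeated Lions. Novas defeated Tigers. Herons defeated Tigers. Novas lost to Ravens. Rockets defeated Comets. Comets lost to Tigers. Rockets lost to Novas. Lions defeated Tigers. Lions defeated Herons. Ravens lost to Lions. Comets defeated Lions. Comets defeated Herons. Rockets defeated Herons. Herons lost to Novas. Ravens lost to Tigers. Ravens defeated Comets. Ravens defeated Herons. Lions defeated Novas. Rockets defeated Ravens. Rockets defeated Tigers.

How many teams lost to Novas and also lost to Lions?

2

Novas beat: Comets, Rockets, Tigers, Herons.
Lions beat: Novas, Tigers, Ravens, Herons.
Both beat: Tigers, Herons — 2.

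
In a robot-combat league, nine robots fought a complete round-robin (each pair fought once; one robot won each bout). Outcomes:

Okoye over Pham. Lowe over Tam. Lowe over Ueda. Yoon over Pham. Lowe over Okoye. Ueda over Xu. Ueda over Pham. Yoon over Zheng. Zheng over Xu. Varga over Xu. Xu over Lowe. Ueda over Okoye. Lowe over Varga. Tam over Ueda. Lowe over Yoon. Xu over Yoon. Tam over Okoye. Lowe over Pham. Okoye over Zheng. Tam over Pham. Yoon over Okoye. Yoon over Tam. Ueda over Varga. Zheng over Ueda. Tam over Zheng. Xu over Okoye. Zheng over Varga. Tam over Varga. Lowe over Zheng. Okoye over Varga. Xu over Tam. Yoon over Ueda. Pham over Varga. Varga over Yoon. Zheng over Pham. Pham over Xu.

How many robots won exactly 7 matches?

1

Win totals: Zheng 4, Tam 5, Yoon 5, Xu 4, Lowe 7, Varga 2, Okoye 3, Ueda 4, Pham 2.
Exactly 7: Lowe — 1 robot.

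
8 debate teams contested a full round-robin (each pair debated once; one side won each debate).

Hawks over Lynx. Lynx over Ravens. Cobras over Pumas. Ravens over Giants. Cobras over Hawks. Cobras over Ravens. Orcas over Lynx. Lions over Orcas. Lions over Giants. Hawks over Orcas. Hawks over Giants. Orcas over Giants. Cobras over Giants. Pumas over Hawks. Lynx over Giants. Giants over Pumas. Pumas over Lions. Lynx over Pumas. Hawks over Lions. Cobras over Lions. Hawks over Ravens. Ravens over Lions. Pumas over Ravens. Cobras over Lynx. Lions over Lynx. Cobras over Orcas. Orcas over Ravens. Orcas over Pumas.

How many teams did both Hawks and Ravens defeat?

Hawks beat: Ravens, Giants, Lynx, Lions, Orcas.
Ravens beat: Giants, Lions.
Both beat: Giants, Lions — 2.

2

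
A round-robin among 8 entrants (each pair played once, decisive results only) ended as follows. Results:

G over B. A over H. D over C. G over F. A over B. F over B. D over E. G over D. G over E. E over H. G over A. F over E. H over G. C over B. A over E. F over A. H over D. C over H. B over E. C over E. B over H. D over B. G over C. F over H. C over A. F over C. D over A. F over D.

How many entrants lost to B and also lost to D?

1

B beat: E, H.
D beat: A, B, C, E.
Both beat: E — 1.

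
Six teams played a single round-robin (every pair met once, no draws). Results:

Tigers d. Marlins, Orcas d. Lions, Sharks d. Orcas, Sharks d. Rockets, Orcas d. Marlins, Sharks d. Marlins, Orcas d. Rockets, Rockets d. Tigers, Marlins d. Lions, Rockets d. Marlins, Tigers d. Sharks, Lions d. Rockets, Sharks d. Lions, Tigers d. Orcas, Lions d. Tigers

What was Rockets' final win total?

Rockets' results: beat Tigers, Marlins; lost to Lions, Sharks, Orcas.
That is 2 wins.

2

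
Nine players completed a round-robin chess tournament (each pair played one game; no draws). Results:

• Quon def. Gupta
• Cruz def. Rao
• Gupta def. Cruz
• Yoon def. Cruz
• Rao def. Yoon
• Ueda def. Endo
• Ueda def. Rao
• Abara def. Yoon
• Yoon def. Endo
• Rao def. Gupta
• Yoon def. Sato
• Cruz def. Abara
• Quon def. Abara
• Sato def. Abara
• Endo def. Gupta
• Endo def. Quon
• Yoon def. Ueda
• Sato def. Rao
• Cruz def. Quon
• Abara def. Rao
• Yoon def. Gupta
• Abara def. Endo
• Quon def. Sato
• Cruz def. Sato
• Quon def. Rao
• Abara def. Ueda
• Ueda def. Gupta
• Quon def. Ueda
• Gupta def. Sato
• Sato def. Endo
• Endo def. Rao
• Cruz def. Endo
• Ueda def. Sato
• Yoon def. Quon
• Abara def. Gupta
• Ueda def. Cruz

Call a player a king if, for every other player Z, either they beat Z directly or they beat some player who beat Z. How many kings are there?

Quon reaches everyone (king).
Ueda reaches everyone (king).
Gupta cannot reach Ueda, Yoon in two steps.
Cruz reaches everyone (king).
Yoon reaches everyone (king).
Sato cannot reach Cruz in two steps.
Abara reaches everyone (king).
Rao cannot reach Abara in two steps.
Endo reaches everyone (king).
Kings: Quon, Ueda, Cruz, Yoon, Abara, Endo — 6.

6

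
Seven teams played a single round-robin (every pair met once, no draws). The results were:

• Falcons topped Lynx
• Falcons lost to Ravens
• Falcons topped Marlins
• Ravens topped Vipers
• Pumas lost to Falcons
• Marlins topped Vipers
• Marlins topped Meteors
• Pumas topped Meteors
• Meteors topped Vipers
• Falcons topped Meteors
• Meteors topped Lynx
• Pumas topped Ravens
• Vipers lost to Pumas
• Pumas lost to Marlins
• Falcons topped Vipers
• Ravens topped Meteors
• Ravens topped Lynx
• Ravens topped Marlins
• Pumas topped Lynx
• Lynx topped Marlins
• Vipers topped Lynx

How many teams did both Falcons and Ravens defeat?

4

Falcons beat: Lynx, Pumas, Vipers, Marlins, Meteors.
Ravens beat: Lynx, Falcons, Vipers, Marlins, Meteors.
Both beat: Lynx, Vipers, Marlins, Meteors — 4.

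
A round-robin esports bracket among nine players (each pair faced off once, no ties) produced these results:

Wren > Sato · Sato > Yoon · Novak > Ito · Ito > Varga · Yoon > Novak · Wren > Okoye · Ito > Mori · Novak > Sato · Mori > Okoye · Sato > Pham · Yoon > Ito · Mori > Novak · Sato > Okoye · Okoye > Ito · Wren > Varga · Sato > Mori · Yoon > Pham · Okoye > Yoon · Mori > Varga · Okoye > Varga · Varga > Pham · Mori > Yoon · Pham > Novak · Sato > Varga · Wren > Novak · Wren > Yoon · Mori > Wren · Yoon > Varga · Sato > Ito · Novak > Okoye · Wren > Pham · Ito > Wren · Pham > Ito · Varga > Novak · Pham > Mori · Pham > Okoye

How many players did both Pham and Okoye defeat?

1

Pham beat: Mori, Ito, Okoye, Novak.
Okoye beat: Ito, Yoon, Varga.
Both beat: Ito — 1.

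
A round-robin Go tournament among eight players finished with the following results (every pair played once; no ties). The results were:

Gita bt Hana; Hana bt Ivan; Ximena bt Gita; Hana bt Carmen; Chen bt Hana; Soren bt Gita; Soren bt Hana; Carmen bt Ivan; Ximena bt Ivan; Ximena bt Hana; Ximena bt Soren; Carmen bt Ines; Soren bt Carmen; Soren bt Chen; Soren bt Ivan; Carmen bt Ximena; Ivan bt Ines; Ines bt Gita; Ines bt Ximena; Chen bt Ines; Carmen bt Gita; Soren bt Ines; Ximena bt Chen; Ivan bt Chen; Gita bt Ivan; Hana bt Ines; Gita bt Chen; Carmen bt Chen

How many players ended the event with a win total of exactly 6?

1

Win totals: Ines 2, Chen 2, Ximena 5, Gita 3, Carmen 5, Soren 6, Ivan 2, Hana 3.
Exactly 6: Soren — 1 player.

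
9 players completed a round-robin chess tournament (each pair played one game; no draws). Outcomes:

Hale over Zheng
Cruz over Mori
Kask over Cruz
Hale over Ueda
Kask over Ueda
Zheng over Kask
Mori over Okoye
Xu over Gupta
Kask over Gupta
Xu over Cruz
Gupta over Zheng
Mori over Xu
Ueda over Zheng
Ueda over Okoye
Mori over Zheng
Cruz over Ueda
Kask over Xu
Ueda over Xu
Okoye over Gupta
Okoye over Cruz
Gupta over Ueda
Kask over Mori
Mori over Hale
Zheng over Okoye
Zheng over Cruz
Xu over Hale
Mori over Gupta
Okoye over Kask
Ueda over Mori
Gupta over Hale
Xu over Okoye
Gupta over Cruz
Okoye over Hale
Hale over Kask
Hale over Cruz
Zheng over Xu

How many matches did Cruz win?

2

Cruz's results: beat Mori, Ueda; lost to Kask, Hale, Zheng, Okoye, Gupta, Xu.
That is 2 wins.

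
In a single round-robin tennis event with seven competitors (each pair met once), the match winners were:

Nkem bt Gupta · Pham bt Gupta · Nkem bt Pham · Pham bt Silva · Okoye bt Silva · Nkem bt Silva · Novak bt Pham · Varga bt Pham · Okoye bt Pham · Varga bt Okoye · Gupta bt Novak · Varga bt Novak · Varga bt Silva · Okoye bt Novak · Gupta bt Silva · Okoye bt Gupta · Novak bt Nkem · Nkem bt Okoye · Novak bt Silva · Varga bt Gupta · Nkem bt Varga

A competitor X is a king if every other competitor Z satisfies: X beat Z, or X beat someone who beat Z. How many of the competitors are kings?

3

Pham cannot reach Varga, Nkem, Okoye in two steps.
Silva cannot reach Pham, Gupta, Novak, Varga, Nkem, Okoye in two steps.
Gupta cannot reach Varga, Okoye in two steps.
Novak reaches everyone (king).
Varga reaches everyone (king).
Nkem reaches everyone (king).
Okoye cannot reach Varga in two steps.
Kings: Novak, Varga, Nkem — 3.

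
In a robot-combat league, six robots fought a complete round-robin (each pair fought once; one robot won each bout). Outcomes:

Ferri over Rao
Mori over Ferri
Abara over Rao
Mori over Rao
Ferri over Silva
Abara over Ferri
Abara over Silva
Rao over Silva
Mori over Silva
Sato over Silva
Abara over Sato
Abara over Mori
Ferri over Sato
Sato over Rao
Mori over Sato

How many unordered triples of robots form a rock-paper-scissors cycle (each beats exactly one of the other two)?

0

Win totals: Abara 5, Mori 4, Sato 2, Silva 0, Rao 1, Ferri 3.
A robot with w wins dominates both others in C(w,2) triples; summing gives 10 + 6 + 1 + 0 + 0 + 3 = 20 transitive triples.
Total triples C(6,3) = 20, so cyclic triples = 20 − 20 = 0.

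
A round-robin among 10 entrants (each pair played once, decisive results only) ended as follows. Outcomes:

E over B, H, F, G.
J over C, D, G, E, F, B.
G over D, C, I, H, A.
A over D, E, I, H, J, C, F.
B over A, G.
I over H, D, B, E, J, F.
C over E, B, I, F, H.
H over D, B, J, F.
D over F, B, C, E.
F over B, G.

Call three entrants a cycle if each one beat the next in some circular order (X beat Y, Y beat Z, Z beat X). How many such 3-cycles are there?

Win totals: A 7, B 2, C 5, D 4, E 4, F 2, G 5, H 4, I 6, J 6.
An entrant with w wins dominates both others in C(w,2) triples; summing gives 21 + 1 + 10 + 6 + 6 + 1 + 10 + 6 + 15 + 15 = 91 transitive triples.
Total triples C(10,3) = 120, so cyclic triples = 120 − 91 = 29.

29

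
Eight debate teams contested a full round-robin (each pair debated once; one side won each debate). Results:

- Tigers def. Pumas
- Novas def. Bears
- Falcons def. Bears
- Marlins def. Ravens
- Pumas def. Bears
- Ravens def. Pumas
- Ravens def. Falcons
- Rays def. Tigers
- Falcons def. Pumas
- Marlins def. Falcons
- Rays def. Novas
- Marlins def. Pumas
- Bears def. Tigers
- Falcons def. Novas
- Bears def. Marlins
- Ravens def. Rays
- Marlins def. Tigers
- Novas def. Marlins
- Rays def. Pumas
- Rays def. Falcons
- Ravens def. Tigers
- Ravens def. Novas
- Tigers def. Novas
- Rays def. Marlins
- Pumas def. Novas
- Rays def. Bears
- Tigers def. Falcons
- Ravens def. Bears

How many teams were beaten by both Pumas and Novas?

1

Pumas beat: Novas, Bears.
Novas beat: Marlins, Bears.
Both beat: Bears — 1.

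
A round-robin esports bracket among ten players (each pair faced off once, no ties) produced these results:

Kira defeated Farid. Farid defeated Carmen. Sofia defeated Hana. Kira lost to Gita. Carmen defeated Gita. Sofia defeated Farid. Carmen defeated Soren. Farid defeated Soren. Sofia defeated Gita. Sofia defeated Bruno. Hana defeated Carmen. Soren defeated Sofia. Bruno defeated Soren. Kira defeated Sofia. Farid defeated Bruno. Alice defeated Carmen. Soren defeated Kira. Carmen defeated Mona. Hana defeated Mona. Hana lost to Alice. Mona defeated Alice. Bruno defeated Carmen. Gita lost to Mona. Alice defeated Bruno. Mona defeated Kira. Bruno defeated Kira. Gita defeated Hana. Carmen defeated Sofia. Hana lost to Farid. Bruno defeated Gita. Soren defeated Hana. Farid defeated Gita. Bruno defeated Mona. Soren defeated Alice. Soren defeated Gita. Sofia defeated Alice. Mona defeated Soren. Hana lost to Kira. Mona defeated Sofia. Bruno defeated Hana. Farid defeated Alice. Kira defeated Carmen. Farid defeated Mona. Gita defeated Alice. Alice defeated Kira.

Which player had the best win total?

Farid

Win totals: Bruno 6, Farid 7, Carmen 4, Soren 5, Gita 3, Sofia 5, Hana 2, Alice 4, Kira 4, Mona 5.
Farid leads with 7 wins (next highest: 6).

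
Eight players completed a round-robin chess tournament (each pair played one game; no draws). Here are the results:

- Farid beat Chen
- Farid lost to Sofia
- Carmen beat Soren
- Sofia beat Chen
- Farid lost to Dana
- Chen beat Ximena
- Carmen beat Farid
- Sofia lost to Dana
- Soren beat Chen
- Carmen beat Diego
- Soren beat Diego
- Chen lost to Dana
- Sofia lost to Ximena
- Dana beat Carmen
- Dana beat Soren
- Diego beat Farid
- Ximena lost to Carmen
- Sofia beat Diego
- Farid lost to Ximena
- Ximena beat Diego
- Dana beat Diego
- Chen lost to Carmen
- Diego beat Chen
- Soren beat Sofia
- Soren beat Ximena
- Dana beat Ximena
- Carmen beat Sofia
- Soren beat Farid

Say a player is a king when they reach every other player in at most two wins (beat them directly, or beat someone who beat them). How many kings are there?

Ximena cannot reach Soren, Carmen, Dana in two steps.
Soren cannot reach Carmen, Dana in two steps.
Diego cannot reach Soren, Carmen, Sofia, Dana in two steps.
Carmen cannot reach Dana in two steps.
Sofia cannot reach Soren, Carmen, Dana in two steps.
Dana reaches everyone (king).
Chen cannot reach Soren, Carmen, Dana in two steps.
Farid cannot reach Soren, Diego, Carmen, Sofia, Dana in two steps.
Kings: Dana — 1.

1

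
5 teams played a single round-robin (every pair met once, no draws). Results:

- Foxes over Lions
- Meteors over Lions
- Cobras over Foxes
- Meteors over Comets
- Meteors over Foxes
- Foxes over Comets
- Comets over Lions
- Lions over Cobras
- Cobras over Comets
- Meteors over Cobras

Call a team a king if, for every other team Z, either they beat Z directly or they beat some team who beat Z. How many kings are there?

Comets cannot reach Meteors, Foxes in two steps.
Meteors reaches everyone (king).
Lions cannot reach Meteors in two steps.
Cobras cannot reach Meteors in two steps.
Foxes cannot reach Meteors in two steps.
Kings: Meteors — 1.

1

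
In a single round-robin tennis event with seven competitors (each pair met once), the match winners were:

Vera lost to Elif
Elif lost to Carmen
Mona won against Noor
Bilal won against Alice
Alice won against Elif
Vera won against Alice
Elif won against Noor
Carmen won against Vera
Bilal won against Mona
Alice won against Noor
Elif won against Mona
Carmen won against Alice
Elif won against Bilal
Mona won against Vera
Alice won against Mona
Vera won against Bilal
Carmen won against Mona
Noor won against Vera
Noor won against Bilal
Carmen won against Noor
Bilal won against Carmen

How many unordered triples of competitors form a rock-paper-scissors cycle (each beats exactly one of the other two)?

10

Win totals: Elif 4, Alice 3, Carmen 5, Noor 2, Bilal 3, Vera 2, Mona 2.
A competitor with w wins dominates both others in C(w,2) triples; summing gives 6 + 3 + 10 + 1 + 3 + 1 + 1 = 25 transitive triples.
Total triples C(7,3) = 35, so cyclic triples = 35 − 25 = 10.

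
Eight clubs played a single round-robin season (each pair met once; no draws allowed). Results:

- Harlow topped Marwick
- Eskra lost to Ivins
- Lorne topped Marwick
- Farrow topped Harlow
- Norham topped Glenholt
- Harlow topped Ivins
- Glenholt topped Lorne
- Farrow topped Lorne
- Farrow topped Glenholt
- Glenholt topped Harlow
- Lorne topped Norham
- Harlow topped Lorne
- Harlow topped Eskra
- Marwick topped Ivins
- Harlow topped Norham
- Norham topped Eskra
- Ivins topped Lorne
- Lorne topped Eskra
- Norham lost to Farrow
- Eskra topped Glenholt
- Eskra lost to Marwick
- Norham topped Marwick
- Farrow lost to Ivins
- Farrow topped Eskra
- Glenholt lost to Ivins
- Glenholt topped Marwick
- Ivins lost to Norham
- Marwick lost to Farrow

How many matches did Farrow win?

6

Farrow's results: beat Glenholt, Marwick, Harlow, Norham, Lorne, Eskra; lost to Ivins.
That is 6 wins.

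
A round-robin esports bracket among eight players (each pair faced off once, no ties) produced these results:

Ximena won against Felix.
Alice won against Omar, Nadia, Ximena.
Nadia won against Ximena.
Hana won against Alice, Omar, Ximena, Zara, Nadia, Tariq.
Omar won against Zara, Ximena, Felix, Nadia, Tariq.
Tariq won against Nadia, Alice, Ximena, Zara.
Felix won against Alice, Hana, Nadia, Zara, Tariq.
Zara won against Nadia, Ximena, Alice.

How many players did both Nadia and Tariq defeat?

1

Nadia beat: Ximena.
Tariq beat: Nadia, Ximena, Alice, Zara.
Both beat: Ximena — 1.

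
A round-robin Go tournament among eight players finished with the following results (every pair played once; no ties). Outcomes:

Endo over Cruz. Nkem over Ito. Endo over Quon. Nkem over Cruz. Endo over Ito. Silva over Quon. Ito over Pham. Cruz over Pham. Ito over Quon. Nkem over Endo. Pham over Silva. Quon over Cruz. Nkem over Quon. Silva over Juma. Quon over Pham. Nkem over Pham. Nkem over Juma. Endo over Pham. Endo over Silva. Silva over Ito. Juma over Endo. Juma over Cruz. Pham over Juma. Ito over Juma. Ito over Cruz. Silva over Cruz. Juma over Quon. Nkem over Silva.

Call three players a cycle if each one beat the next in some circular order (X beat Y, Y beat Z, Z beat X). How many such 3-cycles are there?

8

Win totals: Cruz 1, Silva 4, Quon 2, Nkem 7, Pham 2, Endo 5, Ito 4, Juma 3.
A player with w wins dominates both others in C(w,2) triples; summing gives 0 + 6 + 1 + 21 + 1 + 10 + 6 + 3 = 48 transitive triples.
Total triples C(8,3) = 56, so cyclic triples = 56 − 48 = 8.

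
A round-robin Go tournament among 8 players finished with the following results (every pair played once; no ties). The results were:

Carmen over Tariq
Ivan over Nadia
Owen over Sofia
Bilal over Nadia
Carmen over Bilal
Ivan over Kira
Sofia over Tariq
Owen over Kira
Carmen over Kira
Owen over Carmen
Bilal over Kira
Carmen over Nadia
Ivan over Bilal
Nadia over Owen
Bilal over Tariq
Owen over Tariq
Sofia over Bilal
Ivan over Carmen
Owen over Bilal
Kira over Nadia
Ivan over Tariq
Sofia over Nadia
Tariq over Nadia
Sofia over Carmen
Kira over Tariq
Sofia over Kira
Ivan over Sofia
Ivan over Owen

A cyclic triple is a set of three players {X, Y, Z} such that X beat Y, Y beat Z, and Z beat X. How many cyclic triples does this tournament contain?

Win totals: Sofia 5, Tariq 1, Carmen 4, Nadia 1, Ivan 7, Kira 2, Owen 5, Bilal 3.
A player with w wins dominates both others in C(w,2) triples; summing gives 10 + 0 + 6 + 0 + 21 + 1 + 10 + 3 = 51 transitive triples.
Total triples C(8,3) = 56, so cyclic triples = 56 − 51 = 5.

5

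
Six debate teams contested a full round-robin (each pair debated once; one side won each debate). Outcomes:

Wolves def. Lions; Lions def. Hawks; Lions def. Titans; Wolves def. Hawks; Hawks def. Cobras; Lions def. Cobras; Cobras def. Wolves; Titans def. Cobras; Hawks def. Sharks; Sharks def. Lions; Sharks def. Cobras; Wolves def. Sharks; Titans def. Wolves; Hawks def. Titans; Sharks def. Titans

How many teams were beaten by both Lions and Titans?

1

Lions beat: Titans, Cobras, Hawks.
Titans beat: Cobras, Wolves.
Both beat: Cobras — 1.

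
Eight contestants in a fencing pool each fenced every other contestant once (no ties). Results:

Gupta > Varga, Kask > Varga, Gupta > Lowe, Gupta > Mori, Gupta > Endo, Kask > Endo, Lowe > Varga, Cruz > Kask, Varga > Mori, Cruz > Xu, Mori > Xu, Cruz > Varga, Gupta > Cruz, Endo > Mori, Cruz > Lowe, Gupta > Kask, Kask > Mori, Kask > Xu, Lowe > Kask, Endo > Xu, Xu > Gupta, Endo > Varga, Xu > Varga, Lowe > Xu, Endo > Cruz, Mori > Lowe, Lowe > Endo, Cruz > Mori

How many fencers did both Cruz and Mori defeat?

Cruz beat: Lowe, Mori, Varga, Xu, Kask.
Mori beat: Lowe, Xu.
Both beat: Lowe, Xu — 2.

2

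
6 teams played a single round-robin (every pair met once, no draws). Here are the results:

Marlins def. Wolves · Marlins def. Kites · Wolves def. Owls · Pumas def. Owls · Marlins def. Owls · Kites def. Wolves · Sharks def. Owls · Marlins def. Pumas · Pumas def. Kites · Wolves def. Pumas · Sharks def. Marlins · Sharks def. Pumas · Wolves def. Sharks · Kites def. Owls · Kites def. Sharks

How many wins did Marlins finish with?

Marlins' results: beat Owls, Pumas, Wolves, Kites; lost to Sharks.
That is 4 wins.

4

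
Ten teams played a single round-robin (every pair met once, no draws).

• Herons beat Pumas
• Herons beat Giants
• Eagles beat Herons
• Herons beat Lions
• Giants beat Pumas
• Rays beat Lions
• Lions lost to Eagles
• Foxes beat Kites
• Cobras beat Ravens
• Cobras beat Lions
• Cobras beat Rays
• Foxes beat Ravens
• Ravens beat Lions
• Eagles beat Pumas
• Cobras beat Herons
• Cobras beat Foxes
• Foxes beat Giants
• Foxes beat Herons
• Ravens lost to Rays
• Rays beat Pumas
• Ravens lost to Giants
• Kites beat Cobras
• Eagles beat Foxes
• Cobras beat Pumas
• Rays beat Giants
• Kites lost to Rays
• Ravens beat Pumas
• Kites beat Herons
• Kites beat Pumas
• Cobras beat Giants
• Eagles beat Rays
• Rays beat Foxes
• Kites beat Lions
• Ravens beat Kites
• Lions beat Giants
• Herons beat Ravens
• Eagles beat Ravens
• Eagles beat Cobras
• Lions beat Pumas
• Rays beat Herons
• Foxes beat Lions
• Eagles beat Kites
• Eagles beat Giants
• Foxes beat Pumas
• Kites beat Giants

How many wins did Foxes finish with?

Foxes' results: beat Herons, Giants, Pumas, Kites, Lions, Ravens; lost to Rays, Cobras, Eagles.
That is 6 wins.

6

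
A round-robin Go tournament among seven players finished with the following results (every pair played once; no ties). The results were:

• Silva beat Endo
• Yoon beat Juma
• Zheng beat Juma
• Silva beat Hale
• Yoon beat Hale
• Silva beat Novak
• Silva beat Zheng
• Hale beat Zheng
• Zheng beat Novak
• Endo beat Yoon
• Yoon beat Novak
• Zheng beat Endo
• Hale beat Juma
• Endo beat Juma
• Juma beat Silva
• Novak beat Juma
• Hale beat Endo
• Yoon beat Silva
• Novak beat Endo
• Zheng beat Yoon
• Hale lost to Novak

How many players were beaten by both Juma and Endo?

Juma beat: Silva.
Endo beat: Juma, Yoon.
No one was beaten by both.

0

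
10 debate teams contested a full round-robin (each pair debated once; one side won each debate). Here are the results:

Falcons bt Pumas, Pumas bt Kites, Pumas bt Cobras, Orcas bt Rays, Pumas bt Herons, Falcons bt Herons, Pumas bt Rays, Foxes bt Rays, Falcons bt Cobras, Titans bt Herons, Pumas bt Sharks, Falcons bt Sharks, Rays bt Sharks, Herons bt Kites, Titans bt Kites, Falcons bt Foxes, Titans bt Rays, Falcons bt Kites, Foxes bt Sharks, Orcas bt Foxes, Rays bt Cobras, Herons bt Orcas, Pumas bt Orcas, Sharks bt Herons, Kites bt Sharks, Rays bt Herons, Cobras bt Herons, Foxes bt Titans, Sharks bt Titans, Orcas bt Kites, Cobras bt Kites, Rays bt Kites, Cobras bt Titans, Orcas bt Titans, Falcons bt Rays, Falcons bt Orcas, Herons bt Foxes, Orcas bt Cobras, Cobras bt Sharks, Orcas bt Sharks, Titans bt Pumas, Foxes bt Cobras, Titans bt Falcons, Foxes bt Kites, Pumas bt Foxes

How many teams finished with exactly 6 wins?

Win totals: Pumas 7, Titans 5, Rays 4, Kites 1, Foxes 5, Cobras 4, Falcons 8, Herons 3, Orcas 6, Sharks 2.
Exactly 6: Orcas — 1 team.

1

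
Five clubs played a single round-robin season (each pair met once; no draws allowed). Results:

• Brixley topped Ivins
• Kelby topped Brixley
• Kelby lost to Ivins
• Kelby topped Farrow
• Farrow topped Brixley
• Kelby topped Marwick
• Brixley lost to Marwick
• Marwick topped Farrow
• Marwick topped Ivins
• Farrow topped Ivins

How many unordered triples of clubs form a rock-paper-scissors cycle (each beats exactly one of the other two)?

3

Win totals: Farrow 2, Brixley 1, Ivins 1, Kelby 3, Marwick 3.
A club with w wins dominates both others in C(w,2) triples; summing gives 1 + 0 + 0 + 3 + 3 = 7 transitive triples.
Total triples C(5,3) = 10, so cyclic triples = 10 − 7 = 3.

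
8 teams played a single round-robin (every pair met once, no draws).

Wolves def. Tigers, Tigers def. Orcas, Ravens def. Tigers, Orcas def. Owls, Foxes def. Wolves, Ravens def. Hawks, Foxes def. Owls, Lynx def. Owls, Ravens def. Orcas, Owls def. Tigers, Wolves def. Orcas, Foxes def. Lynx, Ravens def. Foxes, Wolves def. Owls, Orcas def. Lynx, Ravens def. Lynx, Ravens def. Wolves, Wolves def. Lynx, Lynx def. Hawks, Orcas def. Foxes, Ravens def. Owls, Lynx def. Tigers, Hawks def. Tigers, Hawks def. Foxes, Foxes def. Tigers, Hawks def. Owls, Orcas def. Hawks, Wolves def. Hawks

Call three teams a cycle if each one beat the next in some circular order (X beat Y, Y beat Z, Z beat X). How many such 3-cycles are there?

Win totals: Lynx 3, Foxes 4, Owls 1, Tigers 1, Orcas 4, Ravens 7, Hawks 3, Wolves 5.
A team with w wins dominates both others in C(w,2) triples; summing gives 3 + 6 + 0 + 0 + 6 + 21 + 3 + 10 = 49 transitive triples.
Total triples C(8,3) = 56, so cyclic triples = 56 − 49 = 7.

7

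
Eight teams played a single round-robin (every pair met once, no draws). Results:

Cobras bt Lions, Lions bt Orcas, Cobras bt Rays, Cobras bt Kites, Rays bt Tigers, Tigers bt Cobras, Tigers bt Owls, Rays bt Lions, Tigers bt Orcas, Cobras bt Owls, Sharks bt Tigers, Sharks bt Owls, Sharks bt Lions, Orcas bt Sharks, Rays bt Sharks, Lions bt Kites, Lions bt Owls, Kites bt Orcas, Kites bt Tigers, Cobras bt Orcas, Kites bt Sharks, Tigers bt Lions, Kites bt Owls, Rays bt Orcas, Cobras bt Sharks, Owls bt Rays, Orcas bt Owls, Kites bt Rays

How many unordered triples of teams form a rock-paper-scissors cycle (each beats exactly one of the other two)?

Win totals: Sharks 3, Orcas 2, Lions 3, Rays 4, Tigers 4, Owls 1, Kites 5, Cobras 6.
A team with w wins dominates both others in C(w,2) triples; summing gives 3 + 1 + 3 + 6 + 6 + 0 + 10 + 15 = 44 transitive triples.
Total triples C(8,3) = 56, so cyclic triples = 56 − 44 = 12.

12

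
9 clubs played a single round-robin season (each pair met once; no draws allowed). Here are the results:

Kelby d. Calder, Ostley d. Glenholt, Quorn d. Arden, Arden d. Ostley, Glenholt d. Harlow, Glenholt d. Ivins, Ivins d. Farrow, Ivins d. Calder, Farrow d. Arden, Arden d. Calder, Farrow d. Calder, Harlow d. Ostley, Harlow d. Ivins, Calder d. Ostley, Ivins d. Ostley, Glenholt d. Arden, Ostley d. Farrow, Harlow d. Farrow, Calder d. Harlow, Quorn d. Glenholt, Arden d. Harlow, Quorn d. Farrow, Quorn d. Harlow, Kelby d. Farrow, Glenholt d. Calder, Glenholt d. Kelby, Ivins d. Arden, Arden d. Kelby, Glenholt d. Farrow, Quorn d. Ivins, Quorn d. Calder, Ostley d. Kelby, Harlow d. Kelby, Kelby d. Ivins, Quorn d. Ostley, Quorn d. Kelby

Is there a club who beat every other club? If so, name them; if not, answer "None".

Quorn

Quorn has 8 wins out of 8 opponents — a perfect record.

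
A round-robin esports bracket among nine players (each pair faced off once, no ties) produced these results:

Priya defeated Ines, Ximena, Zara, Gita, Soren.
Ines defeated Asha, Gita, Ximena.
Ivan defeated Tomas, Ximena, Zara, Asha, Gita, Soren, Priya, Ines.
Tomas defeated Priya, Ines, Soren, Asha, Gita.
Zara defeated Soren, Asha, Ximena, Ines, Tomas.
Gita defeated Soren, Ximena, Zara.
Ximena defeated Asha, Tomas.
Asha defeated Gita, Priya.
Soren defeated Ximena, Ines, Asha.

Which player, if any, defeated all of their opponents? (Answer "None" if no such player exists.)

Ivan has 8 wins out of 8 opponents — a perfect record.

Ivan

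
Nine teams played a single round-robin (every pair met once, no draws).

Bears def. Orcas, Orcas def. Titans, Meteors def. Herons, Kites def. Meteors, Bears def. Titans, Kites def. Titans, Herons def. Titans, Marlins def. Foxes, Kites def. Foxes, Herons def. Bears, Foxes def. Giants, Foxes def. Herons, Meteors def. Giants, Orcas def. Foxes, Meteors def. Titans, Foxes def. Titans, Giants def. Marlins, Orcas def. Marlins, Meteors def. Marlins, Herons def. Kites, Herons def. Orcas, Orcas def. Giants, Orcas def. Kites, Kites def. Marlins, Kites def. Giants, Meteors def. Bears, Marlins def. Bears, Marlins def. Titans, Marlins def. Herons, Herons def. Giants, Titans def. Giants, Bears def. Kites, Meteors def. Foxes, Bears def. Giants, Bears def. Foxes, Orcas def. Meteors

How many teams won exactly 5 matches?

3

Win totals: Meteors 6, Marlins 4, Giants 1, Orcas 6, Bears 5, Titans 1, Herons 5, Kites 5, Foxes 3.
Exactly 5: Bears, Herons, Kites — 3 teams.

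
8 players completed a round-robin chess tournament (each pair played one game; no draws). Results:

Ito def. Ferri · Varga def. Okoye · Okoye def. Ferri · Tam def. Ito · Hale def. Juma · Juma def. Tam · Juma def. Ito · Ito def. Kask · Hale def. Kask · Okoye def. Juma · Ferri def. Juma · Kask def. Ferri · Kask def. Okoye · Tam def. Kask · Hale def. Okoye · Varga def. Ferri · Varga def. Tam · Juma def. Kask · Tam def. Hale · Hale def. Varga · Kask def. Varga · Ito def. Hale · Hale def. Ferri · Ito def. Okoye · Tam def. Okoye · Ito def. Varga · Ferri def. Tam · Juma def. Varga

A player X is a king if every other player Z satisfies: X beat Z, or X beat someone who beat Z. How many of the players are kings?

Varga reaches everyone (king).
Ito reaches everyone (king).
Ferri reaches everyone (king).
Hale reaches everyone (king).
Tam reaches everyone (king).
Kask cannot reach Ito, Hale in two steps.
Okoye cannot reach Hale in two steps.
Juma reaches everyone (king).
Kings: Varga, Ito, Ferri, Hale, Tam, Juma — 6.

6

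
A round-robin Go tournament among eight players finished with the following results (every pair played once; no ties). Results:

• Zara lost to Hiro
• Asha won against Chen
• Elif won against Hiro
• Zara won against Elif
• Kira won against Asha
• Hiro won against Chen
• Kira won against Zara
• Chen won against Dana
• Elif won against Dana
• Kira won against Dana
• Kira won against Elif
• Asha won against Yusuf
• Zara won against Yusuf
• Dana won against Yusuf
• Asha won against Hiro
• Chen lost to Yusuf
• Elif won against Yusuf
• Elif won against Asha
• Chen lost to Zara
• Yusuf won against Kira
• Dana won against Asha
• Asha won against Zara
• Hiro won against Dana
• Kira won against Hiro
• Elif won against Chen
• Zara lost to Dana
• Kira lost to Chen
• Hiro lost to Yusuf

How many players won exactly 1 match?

0

Win totals: Elif 5, Zara 3, Yusuf 3, Hiro 3, Dana 3, Asha 4, Chen 2, Kira 5.
No player has exactly 1 wins.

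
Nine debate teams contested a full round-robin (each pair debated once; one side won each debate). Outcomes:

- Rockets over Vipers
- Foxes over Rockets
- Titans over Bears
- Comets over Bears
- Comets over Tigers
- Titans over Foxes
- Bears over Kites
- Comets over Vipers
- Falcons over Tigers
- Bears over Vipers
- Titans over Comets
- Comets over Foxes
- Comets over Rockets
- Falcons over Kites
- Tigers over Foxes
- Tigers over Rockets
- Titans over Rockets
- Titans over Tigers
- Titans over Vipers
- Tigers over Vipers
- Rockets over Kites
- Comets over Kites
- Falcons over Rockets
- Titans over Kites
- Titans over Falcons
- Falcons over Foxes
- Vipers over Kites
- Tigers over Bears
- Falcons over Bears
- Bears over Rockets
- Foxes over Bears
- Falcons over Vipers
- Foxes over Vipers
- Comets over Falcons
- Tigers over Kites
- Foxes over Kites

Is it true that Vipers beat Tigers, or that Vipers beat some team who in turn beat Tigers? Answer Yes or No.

No

Vipers did not beat Tigers directly.
Vipers beat Kites, but each of them lost to Tigers. No two-step path.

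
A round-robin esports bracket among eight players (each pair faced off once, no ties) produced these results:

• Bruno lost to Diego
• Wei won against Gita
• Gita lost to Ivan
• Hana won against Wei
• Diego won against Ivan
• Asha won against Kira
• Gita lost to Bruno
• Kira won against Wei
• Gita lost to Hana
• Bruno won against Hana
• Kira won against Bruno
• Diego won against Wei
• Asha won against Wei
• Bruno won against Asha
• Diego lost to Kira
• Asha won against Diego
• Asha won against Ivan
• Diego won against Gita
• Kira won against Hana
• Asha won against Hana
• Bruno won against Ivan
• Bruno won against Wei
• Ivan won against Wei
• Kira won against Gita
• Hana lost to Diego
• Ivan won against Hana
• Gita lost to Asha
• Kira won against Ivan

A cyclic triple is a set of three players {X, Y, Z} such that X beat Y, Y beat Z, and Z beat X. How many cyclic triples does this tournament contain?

Win totals: Kira 6, Gita 0, Diego 5, Bruno 5, Wei 1, Ivan 3, Asha 6, Hana 2.
A player with w wins dominates both others in C(w,2) triples; summing gives 15 + 0 + 10 + 10 + 0 + 3 + 15 + 1 = 54 transitive triples.
Total triples C(8,3) = 56, so cyclic triples = 56 − 54 = 2.

2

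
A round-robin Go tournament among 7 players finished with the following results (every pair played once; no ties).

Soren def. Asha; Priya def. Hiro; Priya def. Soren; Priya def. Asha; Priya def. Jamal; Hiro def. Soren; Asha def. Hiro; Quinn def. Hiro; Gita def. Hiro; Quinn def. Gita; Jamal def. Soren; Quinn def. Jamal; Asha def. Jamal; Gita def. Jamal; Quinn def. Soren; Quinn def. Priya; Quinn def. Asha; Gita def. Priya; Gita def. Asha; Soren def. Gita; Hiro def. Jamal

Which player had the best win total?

Quinn

Win totals: Priya 4, Jamal 1, Soren 2, Quinn 6, Gita 4, Asha 2, Hiro 2.
Quinn leads with 6 wins (next highest: 4).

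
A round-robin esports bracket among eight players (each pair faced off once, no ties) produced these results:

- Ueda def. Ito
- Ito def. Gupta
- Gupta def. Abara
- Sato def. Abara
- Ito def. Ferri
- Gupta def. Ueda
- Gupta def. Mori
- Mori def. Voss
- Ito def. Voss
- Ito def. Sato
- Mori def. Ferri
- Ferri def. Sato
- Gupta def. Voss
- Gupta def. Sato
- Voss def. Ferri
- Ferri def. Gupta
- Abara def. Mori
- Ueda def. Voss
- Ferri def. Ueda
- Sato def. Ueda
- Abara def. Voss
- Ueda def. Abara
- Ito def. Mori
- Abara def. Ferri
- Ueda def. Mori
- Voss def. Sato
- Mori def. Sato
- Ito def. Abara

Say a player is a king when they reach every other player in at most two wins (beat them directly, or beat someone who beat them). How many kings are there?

Gupta reaches everyone (king).
Ito reaches everyone (king).
Sato cannot reach Gupta in two steps.
Abara cannot reach Ito in two steps.
Voss cannot reach Ito, Mori in two steps.
Ueda reaches everyone (king).
Ferri reaches everyone (king).
Mori cannot reach Ito in two steps.
Kings: Gupta, Ito, Ueda, Ferri — 4.

4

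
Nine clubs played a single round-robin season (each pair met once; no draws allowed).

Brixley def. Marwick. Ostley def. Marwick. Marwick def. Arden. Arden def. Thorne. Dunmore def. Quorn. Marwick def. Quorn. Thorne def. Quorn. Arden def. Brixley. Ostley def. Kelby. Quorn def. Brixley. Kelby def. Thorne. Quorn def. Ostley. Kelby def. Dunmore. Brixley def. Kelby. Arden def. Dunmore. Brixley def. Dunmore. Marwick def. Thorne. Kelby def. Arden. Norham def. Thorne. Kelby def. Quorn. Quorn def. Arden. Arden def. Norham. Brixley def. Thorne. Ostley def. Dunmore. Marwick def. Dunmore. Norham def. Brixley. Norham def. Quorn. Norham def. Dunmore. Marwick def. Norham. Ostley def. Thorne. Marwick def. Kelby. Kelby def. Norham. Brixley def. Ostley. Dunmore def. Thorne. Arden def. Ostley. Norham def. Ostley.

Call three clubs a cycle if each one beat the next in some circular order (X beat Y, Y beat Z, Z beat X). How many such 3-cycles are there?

19

Win totals: Marwick 6, Ostley 4, Norham 5, Arden 5, Brixley 5, Kelby 5, Dunmore 2, Thorne 1, Quorn 3.
A club with w wins dominates both others in C(w,2) triples; summing gives 15 + 6 + 10 + 10 + 10 + 10 + 1 + 0 + 3 = 65 transitive triples.
Total triples C(9,3) = 84, so cyclic triples = 84 − 65 = 19.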